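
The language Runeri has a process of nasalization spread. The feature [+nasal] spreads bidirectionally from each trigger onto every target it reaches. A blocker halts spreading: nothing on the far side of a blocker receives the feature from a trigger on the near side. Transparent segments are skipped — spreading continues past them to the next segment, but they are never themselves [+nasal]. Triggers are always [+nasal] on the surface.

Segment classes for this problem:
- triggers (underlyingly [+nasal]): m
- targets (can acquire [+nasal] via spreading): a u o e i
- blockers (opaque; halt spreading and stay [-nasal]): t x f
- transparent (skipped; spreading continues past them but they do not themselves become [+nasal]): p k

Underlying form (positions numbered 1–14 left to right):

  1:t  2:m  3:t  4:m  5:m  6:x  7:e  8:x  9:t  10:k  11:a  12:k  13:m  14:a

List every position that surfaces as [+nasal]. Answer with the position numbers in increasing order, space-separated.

From /m/ at 2 rightward: 3 /t/ blocks.
From /m/ at 2 leftward: 1 /t/ blocks.
From /m/ at 4 rightward: 5 /m/ is itself a trigger — this domain ends here.
From /m/ at 4 leftward: 3 /t/ blocks.
From /m/ at 5 rightward: 6 /x/ blocks.
From /m/ at 5 leftward: 4 /m/ is itself a trigger — this domain ends here.
From /m/ at 13 rightward: 14 /a/ → [+nasal]; word edge.
From /m/ at 13 leftward: 12 /k/ transparent; 11 /a/ → [+nasal]; 10 /k/ transparent; 9 /t/ blocks.
Target with no active source: position 7 stays [-nasal].

2 4 5 11 13 14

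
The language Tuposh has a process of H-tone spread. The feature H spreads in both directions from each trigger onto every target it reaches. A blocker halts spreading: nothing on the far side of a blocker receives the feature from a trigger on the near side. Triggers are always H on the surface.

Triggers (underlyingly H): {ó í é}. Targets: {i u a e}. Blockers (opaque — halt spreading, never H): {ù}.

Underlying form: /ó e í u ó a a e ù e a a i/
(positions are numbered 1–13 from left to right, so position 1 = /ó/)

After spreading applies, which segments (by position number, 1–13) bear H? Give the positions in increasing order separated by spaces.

1 2 3 4 5 6 7 8

From /ó/ at 1 rightward: 2 /e/ → H; 3 /í/ is itself a trigger — this domain ends here.
From /ó/ at 1 leftward: word edge.
From /í/ at 3 rightward: 4 /u/ → H; 5 /ó/ is itself a trigger — this domain ends here.
From /í/ at 3 leftward: 2 /e/ → H; 1 /ó/ is itself a trigger — this domain ends here.
From /ó/ at 5 rightward: 6 /a/ → H; 7 /a/ → H; 8 /e/ → H; 9 /ù/ blocks.
From /ó/ at 5 leftward: 4 /u/ → H; 3 /í/ is itself a trigger — this domain ends here.
Targets with no active source: positions 10 11 12 13 stay [-high tone].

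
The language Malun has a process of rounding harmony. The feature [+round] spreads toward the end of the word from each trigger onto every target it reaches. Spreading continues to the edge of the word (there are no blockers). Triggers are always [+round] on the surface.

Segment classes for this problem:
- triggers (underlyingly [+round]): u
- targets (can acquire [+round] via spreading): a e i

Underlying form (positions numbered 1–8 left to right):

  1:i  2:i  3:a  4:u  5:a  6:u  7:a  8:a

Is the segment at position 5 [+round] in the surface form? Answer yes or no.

yes

From /u/ at 4 rightward: 5 /a/ → [+round]; 6 /u/ is itself a trigger — this domain ends here.
From /u/ at 6 rightward: 7 /a/ → [+round]; 8 /a/ → [+round]; word edge.
Targets with no active source: positions 1 2 3 stay [-round].
[+round] positions on the surface: 4 5 6 7 8.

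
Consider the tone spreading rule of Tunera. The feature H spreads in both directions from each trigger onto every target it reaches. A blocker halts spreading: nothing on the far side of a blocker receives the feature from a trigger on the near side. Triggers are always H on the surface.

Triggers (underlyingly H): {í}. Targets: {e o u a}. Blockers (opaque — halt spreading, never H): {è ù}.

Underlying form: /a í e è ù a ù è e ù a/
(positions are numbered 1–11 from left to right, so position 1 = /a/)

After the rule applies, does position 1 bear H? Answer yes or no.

yes

From /í/ at 2 rightward: 3 /e/ → H; 4 /è/ blocks.
From /í/ at 2 leftward: 1 /a/ → H; word edge.
Targets with no active source: positions 6 9 11 stay [-high tone].
H positions on the surface: 1 2 3.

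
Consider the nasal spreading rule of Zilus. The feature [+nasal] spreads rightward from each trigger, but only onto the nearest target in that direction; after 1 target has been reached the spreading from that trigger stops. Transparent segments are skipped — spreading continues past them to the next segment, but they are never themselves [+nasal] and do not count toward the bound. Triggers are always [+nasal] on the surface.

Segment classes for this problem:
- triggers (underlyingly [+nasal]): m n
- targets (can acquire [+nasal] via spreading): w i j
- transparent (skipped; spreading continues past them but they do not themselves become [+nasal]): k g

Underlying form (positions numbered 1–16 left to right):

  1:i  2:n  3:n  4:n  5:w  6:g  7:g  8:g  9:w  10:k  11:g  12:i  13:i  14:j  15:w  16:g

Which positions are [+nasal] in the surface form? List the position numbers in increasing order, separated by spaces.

2 3 4 5

From /n/ at 2 rightward: 3 /n/ is itself a trigger — this domain ends here.
From /n/ at 3 rightward: 4 /n/ is itself a trigger — this domain ends here.
From /n/ at 4 rightward: 5 /w/ → [+nasal]; bound reached.
Targets with no active source: positions 1 9 12 13 14 15 stay [-nasal].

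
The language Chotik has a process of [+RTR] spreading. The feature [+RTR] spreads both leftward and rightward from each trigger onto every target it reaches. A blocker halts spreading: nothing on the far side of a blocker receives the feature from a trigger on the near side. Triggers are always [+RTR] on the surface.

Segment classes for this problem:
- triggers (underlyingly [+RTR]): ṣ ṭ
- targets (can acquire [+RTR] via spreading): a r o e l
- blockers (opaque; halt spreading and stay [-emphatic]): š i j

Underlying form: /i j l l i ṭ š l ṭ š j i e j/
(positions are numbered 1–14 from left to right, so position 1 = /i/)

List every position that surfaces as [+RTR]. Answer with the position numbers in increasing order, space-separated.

6 8 9

From /ṭ/ at 6 rightward: 7 /š/ blocks.
From /ṭ/ at 6 leftward: 5 /i/ blocks.
From /ṭ/ at 9 rightward: 10 /š/ blocks.
From /ṭ/ at 9 leftward: 8 /l/ → [+RTR]; 7 /š/ blocks.
Targets with no active source: positions 3 4 13 stay [-emphatic].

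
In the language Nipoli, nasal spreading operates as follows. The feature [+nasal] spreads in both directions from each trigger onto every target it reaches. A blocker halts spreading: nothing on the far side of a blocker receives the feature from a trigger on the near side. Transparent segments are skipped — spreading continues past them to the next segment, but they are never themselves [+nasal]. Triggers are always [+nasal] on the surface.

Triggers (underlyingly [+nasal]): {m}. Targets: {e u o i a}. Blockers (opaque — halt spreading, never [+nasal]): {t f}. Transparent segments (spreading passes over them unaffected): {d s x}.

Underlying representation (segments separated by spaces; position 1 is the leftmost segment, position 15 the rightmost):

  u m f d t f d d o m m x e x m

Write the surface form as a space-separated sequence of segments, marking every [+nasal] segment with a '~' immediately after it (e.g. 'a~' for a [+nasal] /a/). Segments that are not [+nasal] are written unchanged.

From /m/ at 2 rightward: 3 /f/ blocks.
From /m/ at 2 leftward: 1 /u/ → [+nasal]; word edge.
From /m/ at 10 rightward: 11 /m/ is itself a trigger — this domain ends here.
From /m/ at 10 leftward: 9 /o/ → [+nasal]; 8 /d/ transparent; 7 /d/ transparent; 6 /f/ blocks.
From /m/ at 11 rightward: 12 /x/ transparent; 13 /e/ → [+nasal]; 14 /x/ transparent; 15 /m/ is itself a trigger — this domain ends here.
From /m/ at 11 leftward: 10 /m/ is itself a trigger — this domain ends here.
From /m/ at 15 rightward: word edge.
From /m/ at 15 leftward: 14 /x/ transparent; 13 /e/ → [+nasal]; 12 /x/ transparent; 11 /m/ is itself a trigger — this domain ends here.
[+nasal] positions on the surface: 1 2 9 10 11 13 15.

u~ m~ f d t f d d o~ m~ m~ x e~ x m~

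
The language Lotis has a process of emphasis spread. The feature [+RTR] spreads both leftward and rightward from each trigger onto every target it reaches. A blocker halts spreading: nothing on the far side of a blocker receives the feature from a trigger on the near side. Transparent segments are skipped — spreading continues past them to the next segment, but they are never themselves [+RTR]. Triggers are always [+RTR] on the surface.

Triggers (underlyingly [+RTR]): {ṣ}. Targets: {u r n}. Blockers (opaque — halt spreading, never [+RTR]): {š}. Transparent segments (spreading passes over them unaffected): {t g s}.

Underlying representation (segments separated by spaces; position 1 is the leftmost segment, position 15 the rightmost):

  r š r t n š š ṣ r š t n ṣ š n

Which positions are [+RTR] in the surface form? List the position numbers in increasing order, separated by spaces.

8 9 12 13

From /ṣ/ at 8 rightward: 9 /r/ → [+RTR]; 10 /š/ blocks.
From /ṣ/ at 8 leftward: 7 /š/ blocks.
From /ṣ/ at 13 rightward: 14 /š/ blocks.
From /ṣ/ at 13 leftward: 12 /n/ → [+RTR]; 11 /t/ transparent; 10 /š/ blocks.
Targets with no active source: positions 1 3 5 15 stay [-emphatic].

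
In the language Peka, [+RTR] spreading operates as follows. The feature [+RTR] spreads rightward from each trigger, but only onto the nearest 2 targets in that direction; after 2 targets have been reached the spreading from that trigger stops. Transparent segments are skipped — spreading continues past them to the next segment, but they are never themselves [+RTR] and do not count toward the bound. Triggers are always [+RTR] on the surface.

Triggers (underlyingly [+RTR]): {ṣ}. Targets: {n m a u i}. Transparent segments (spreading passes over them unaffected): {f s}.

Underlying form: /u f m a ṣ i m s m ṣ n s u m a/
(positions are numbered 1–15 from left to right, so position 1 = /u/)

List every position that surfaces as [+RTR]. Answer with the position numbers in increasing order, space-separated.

5 6 7 10 11 13

From /ṣ/ at 5 rightward: 6 /i/ → [+RTR]; 7 /m/ → [+RTR]; bound reached.
From /ṣ/ at 10 rightward: 11 /n/ → [+RTR]; 12 /s/ transparent; 13 /u/ → [+RTR]; bound reached.
Targets with no active source: positions 1 3 4 9 14 15 stay [-emphatic].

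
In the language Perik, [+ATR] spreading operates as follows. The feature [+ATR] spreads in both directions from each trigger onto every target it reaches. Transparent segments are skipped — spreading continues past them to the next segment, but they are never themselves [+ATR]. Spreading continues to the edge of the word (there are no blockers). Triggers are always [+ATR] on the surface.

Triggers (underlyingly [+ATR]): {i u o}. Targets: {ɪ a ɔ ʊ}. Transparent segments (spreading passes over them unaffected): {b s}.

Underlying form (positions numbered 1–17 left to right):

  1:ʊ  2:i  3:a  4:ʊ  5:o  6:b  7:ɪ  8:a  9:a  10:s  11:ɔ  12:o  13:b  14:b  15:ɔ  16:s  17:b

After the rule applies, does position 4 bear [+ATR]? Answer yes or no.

yes

From /i/ at 2 rightward: 3 /a/ → [+ATR]; 4 /ʊ/ → [+ATR]; 5 /o/ is itself a trigger — this domain ends here.
From /i/ at 2 leftward: 1 /ʊ/ → [+ATR]; word edge.
From /o/ at 5 rightward: 6 /b/ transparent; 7 /ɪ/ → [+ATR]; 8 /a/ → [+ATR]; 9 /a/ → [+ATR]; 10 /s/ transparent; 11 /ɔ/ → [+ATR]; 12 /o/ is itself a trigger — this domain ends here.
From /o/ at 5 leftward: 4 /ʊ/ → [+ATR]; 3 /a/ → [+ATR]; 2 /i/ is itself a trigger — this domain ends here.
From /o/ at 12 rightward: 13 /b/ transparent; 14 /b/ transparent; 15 /ɔ/ → [+ATR]; 16 /s/ transparent; 17 /b/ transparent; word edge.
From /o/ at 12 leftward: 11 /ɔ/ → [+ATR]; 10 /s/ transparent; 9 /a/ → [+ATR]; 8 /a/ → [+ATR]; 7 /ɪ/ → [+ATR]; 6 /b/ transparent; 5 /o/ is itself a trigger — this domain ends here.
[+ATR] positions on the surface: 1 2 3 4 5 7 8 9 11 12 15.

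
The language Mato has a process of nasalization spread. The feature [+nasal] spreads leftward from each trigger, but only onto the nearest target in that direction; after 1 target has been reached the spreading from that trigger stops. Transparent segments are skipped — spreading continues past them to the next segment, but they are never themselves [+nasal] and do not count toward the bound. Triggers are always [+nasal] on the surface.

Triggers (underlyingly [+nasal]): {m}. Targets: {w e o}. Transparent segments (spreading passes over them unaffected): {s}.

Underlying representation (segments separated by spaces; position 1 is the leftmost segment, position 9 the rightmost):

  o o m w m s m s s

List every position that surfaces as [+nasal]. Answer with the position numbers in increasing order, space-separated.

2 3 4 5 7

From /m/ at 3 leftward: 2 /o/ → [+nasal]; bound reached.
From /m/ at 5 leftward: 4 /w/ → [+nasal]; bound reached.
From /m/ at 7 leftward: 6 /s/ transparent; 5 /m/ is itself a trigger — this domain ends here.
Target with no active source: position 1 stays [-nasal].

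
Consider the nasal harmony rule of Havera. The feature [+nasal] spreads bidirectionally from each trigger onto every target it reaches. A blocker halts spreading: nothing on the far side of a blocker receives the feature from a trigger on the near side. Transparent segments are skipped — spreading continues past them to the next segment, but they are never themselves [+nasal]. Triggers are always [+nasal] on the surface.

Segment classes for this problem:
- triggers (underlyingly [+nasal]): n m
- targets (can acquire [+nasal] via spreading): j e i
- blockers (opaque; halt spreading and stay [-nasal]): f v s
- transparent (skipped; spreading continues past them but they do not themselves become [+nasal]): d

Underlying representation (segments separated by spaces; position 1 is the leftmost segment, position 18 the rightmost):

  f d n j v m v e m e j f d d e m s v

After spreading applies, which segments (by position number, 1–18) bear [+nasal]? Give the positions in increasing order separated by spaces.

3 4 6 8 9 10 11 15 16

From /n/ at 3 rightward: 4 /j/ → [+nasal]; 5 /v/ blocks.
From /n/ at 3 leftward: 2 /d/ transparent; 1 /f/ blocks.
From /m/ at 6 rightward: 7 /v/ blocks.
From /m/ at 6 leftward: 5 /v/ blocks.
From /m/ at 9 rightward: 10 /e/ → [+nasal]; 11 /j/ → [+nasal]; 12 /f/ blocks.
From /m/ at 9 leftward: 8 /e/ → [+nasal]; 7 /v/ blocks.
From /m/ at 16 rightward: 17 /s/ blocks.
From /m/ at 16 leftward: 15 /e/ → [+nasal]; 14 /d/ transparent; 13 /d/ transparent; 12 /f/ blocks.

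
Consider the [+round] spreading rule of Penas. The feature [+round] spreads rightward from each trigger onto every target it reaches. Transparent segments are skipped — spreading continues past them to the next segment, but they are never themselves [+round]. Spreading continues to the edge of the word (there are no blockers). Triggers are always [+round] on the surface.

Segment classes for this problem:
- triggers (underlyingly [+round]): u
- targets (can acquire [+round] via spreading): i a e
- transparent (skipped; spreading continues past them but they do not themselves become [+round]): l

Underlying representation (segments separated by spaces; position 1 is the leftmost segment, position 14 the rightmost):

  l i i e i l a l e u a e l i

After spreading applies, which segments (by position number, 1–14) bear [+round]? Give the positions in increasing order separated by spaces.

From /u/ at 10 rightward: 11 /a/ → [+round]; 12 /e/ → [+round]; 13 /l/ transparent; 14 /i/ → [+round]; word edge.
Targets with no active source: positions 2 3 4 5 7 9 stay [-round].

10 11 12 14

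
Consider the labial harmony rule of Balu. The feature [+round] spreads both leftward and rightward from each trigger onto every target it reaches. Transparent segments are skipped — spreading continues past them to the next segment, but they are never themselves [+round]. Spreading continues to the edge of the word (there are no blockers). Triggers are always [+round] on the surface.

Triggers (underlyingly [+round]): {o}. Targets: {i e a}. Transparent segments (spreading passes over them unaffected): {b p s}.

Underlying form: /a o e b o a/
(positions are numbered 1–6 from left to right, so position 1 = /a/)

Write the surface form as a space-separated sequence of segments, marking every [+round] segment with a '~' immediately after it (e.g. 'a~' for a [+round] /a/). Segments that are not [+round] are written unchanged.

From /o/ at 2 rightward: 3 /e/ → [+round]; 4 /b/ transparent; 5 /o/ is itself a trigger — this domain ends here.
From /o/ at 2 leftward: 1 /a/ → [+round]; word edge.
From /o/ at 5 rightward: 6 /a/ → [+round]; word edge.
From /o/ at 5 leftward: 4 /b/ transparent; 3 /e/ → [+round]; 2 /o/ is itself a trigger — this domain ends here.
[+round] positions on the surface: 1 2 3 5 6.

a~ o~ e~ b o~ a~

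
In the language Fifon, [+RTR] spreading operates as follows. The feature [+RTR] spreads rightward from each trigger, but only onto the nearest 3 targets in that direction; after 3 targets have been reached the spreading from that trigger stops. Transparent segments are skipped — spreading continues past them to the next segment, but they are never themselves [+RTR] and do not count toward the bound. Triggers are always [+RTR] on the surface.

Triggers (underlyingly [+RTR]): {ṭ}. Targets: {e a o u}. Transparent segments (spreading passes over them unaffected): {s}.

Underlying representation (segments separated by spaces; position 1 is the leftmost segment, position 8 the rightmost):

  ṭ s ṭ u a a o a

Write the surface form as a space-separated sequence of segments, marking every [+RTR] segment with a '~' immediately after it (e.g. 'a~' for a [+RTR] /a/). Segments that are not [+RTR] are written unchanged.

ṭ~ s ṭ~ u~ a~ a~ o a

From /ṭ/ at 1 rightward: 2 /s/ transparent; 3 /ṭ/ is itself a trigger — this domain ends here.
From /ṭ/ at 3 rightward: 4 /u/ → [+RTR]; 5 /a/ → [+RTR]; 6 /a/ → [+RTR]; bound reached.
Targets with no active source: positions 7 8 stay [-emphatic].
[+RTR] positions on the surface: 1 3 4 5 6.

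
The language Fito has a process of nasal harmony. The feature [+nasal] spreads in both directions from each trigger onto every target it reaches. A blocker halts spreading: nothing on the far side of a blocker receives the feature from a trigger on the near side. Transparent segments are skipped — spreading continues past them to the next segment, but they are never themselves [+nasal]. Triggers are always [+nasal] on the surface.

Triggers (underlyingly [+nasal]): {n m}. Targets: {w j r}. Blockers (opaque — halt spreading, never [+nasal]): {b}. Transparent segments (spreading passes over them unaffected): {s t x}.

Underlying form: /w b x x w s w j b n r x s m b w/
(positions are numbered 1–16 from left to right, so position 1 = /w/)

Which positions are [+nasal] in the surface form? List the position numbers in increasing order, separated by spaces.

From /n/ at 10 rightward: 11 /r/ → [+nasal]; 12 /x/ transparent; 13 /s/ transparent; 14 /m/ is itself a trigger — this domain ends here.
From /n/ at 10 leftward: 9 /b/ blocks.
From /m/ at 14 rightward: 15 /b/ blocks.
From /m/ at 14 leftward: 13 /s/ transparent; 12 /x/ transparent; 11 /r/ → [+nasal]; 10 /n/ is itself a trigger — this domain ends here.
Targets with no active source: positions 1 5 7 8 16 stay [-nasal].

10 11 14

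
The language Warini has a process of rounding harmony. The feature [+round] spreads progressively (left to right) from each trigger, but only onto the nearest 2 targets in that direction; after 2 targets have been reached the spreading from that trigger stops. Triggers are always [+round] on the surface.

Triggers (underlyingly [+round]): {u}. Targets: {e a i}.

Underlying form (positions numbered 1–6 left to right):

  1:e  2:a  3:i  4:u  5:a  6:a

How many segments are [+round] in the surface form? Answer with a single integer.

From /u/ at 4 rightward: 5 /a/ → [+round]; 6 /a/ → [+round]; bound reached.
Targets with no active source: positions 1 2 3 stay [-round].
[+round] positions on the surface: 4 5 6.

3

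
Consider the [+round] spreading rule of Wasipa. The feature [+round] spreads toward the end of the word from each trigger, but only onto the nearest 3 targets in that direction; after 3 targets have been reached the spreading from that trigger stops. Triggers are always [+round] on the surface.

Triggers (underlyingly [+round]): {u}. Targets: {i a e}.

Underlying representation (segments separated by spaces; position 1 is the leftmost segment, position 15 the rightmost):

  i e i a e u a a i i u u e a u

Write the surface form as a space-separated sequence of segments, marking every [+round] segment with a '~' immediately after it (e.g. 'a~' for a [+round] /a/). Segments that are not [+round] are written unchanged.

From /u/ at 6 rightward: 7 /a/ → [+round]; 8 /a/ → [+round]; 9 /i/ → [+round]; bound reached.
From /u/ at 11 rightward: 12 /u/ is itself a trigger — this domain ends here.
From /u/ at 12 rightward: 13 /e/ → [+round]; 14 /a/ → [+round]; 15 /u/ is itself a trigger — this domain ends here.
From /u/ at 15 rightward: word edge.
Targets with no active source: positions 1 2 3 4 5 10 stay [-round].
[+round] positions on the surface: 6 7 8 9 11 12 13 14 15.

i e i a e u~ a~ a~ i~ i u~ u~ e~ a~ u~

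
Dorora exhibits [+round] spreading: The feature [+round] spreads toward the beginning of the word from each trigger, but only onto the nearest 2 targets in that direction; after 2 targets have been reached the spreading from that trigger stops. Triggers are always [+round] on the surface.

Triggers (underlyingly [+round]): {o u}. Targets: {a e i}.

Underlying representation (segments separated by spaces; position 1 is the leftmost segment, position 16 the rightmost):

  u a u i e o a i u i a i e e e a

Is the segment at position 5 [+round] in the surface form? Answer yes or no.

yes

From /u/ at 1 leftward: word edge.
From /u/ at 3 leftward: 2 /a/ → [+round]; 1 /u/ is itself a trigger — this domain ends here.
From /o/ at 6 leftward: 5 /e/ → [+round]; 4 /i/ → [+round]; bound reached.
From /u/ at 9 leftward: 8 /i/ → [+round]; 7 /a/ → [+round]; bound reached.
Targets with no active source: positions 10 11 12 13 14 15 16 stay [-round].
[+round] positions on the surface: 1 2 3 4 5 6 7 8 9.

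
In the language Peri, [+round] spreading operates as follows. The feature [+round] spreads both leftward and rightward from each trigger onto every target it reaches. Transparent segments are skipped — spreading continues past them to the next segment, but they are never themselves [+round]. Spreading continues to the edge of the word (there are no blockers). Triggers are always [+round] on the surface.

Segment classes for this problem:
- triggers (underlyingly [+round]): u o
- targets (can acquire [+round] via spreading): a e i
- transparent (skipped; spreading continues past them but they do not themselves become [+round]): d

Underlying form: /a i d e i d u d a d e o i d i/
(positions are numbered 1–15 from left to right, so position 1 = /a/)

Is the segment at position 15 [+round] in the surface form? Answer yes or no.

yes

From /u/ at 7 rightward: 8 /d/ transparent; 9 /a/ → [+round]; 10 /d/ transparent; 11 /e/ → [+round]; 12 /o/ is itself a trigger — this domain ends here.
From /u/ at 7 leftward: 6 /d/ transparent; 5 /i/ → [+round]; 4 /e/ → [+round]; 3 /d/ transparent; 2 /i/ → [+round]; 1 /a/ → [+round]; word edge.
From /o/ at 12 rightward: 13 /i/ → [+round]; 14 /d/ transparent; 15 /i/ → [+round]; word edge.
From /o/ at 12 leftward: 11 /e/ → [+round]; 10 /d/ transparent; 9 /a/ → [+round]; 8 /d/ transparent; 7 /u/ is itself a trigger — this domain ends here.
[+round] positions on the surface: 1 2 4 5 7 9 11 12 13 15.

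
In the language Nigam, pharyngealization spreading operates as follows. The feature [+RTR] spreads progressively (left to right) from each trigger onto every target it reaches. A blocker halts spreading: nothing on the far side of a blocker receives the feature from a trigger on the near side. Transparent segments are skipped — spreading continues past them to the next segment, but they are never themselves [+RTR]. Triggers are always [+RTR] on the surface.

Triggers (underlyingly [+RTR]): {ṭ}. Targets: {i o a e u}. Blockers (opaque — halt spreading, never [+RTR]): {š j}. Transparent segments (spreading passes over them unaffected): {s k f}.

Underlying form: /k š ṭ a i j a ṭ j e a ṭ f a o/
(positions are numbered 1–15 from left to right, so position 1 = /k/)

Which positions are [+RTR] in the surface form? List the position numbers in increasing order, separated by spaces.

3 4 5 8 12 14 15

From /ṭ/ at 3 rightward: 4 /a/ → [+RTR]; 5 /i/ → [+RTR]; 6 /j/ blocks.
From /ṭ/ at 8 rightward: 9 /j/ blocks.
From /ṭ/ at 12 rightward: 13 /f/ transparent; 14 /a/ → [+RTR]; 15 /o/ → [+RTR]; word edge.
Targets with no active source: positions 7 10 11 stay [-emphatic].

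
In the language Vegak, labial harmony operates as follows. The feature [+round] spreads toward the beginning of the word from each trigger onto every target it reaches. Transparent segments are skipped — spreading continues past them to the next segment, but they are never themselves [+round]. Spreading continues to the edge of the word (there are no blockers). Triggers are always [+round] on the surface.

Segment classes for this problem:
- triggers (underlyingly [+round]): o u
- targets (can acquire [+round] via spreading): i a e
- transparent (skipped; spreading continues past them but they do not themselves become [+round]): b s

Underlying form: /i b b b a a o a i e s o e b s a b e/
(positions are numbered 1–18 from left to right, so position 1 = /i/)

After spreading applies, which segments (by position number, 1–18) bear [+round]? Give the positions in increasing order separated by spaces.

From /o/ at 7 leftward: 6 /a/ → [+round]; 5 /a/ → [+round]; 4 /b/ transparent; 3 /b/ transparent; 2 /b/ transparent; 1 /i/ → [+round]; word edge.
From /o/ at 12 leftward: 11 /s/ transparent; 10 /e/ → [+round]; 9 /i/ → [+round]; 8 /a/ → [+round]; 7 /o/ is itself a trigger — this domain ends here.
Targets with no active source: positions 13 16 18 stay [-round].

1 5 6 7 8 9 10 12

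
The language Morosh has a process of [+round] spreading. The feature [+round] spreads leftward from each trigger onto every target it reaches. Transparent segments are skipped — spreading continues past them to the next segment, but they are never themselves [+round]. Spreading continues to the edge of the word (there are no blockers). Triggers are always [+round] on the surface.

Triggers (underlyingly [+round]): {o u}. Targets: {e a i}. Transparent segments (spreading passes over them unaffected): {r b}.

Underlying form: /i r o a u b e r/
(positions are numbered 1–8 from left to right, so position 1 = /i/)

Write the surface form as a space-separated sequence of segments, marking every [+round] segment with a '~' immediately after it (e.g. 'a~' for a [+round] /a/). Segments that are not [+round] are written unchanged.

From /o/ at 3 leftward: 2 /r/ transparent; 1 /i/ → [+round]; word edge.
From /u/ at 5 leftward: 4 /a/ → [+round]; 3 /o/ is itself a trigger — this domain ends here.
Target with no active source: position 7 stays [-round].
[+round] positions on the surface: 1 3 4 5.

i~ r o~ a~ u~ b e r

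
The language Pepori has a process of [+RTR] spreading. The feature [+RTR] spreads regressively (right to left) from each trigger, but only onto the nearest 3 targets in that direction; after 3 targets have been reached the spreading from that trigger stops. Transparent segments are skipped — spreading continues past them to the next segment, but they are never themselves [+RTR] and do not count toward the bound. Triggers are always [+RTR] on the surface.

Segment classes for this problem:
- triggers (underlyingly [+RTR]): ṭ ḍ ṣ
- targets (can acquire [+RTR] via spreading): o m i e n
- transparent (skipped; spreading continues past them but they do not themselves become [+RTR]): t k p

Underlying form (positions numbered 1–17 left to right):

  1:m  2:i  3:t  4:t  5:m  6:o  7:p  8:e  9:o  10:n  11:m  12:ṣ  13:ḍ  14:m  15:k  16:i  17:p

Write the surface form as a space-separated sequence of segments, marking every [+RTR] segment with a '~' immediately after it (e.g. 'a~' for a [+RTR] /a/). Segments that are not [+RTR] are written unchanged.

From /ṣ/ at 12 leftward: 11 /m/ → [+RTR]; 10 /n/ → [+RTR]; 9 /o/ → [+RTR]; bound reached.
From /ḍ/ at 13 leftward: 12 /ṣ/ is itself a trigger — this domain ends here.
Targets with no active source: positions 1 2 5 6 8 14 16 stay [-emphatic].
[+RTR] positions on the surface: 9 10 11 12 13.

m i t t m o p e o~ n~ m~ ṣ~ ḍ~ m k i p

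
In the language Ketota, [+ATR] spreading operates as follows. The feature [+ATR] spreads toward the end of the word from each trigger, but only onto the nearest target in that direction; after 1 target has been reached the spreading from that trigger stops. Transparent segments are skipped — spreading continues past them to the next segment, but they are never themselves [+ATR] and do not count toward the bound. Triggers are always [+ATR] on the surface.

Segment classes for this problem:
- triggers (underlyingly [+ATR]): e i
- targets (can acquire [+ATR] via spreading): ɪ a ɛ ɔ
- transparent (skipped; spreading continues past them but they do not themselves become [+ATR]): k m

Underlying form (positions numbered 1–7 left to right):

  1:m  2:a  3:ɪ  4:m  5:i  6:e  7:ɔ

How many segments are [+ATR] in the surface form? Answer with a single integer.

From /i/ at 5 rightward: 6 /e/ is itself a trigger — this domain ends here.
From /e/ at 6 rightward: 7 /ɔ/ → [+ATR]; bound reached.
Targets with no active source: positions 2 3 stay [-ATR].
[+ATR] positions on the surface: 5 6 7.

3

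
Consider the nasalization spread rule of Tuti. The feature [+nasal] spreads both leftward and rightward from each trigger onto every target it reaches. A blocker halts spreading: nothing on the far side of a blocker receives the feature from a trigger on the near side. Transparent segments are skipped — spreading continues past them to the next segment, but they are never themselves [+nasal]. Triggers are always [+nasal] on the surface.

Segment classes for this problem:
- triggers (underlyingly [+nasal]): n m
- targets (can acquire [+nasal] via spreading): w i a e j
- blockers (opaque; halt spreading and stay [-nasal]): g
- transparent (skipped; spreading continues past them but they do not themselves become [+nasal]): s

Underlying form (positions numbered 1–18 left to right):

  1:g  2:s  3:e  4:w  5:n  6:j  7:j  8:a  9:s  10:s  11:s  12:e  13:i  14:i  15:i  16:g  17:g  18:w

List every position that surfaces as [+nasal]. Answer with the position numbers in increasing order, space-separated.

From /n/ at 5 rightward: 6 /j/ → [+nasal]; 7 /j/ → [+nasal]; 8 /a/ → [+nasal]; 9 /s/ transparent; 10 /s/ transparent; 11 /s/ transparent; 12 /e/ → [+nasal]; 13 /i/ → [+nasal]; 14 /i/ → [+nasal]; 15 /i/ → [+nasal]; 16 /g/ blocks.
From /n/ at 5 leftward: 4 /w/ → [+nasal]; 3 /e/ → [+nasal]; 2 /s/ transparent; 1 /g/ blocks.
Target with no active source: position 18 stays [-nasal].

3 4 5 6 7 8 12 13 14 15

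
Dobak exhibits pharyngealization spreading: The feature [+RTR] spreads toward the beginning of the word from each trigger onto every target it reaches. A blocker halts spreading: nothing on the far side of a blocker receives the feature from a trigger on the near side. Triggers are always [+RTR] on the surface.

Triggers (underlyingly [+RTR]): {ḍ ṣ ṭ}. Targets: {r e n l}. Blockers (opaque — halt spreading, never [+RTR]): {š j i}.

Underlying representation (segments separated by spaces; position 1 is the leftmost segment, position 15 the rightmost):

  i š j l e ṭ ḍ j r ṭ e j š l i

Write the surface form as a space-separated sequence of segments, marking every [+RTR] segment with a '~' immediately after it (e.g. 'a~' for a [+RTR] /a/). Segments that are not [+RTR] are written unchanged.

i š j l~ e~ ṭ~ ḍ~ j r~ ṭ~ e j š l i

From /ṭ/ at 6 leftward: 5 /e/ → [+RTR]; 4 /l/ → [+RTR]; 3 /j/ blocks.
From /ḍ/ at 7 leftward: 6 /ṭ/ is itself a trigger — this domain ends here.
From /ṭ/ at 10 leftward: 9 /r/ → [+RTR]; 8 /j/ blocks.
Targets with no active source: positions 11 14 stay [-emphatic].
[+RTR] positions on the surface: 4 5 6 7 9 10.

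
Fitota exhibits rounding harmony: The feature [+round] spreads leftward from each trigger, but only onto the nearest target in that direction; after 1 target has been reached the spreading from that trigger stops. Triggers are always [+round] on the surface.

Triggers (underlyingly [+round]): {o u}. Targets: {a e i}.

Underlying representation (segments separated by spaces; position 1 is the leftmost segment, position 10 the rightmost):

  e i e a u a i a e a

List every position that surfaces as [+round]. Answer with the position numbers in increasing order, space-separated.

From /u/ at 5 leftward: 4 /a/ → [+round]; bound reached.
Targets with no active source: positions 1 2 3 6 7 8 9 10 stay [-round].

4 5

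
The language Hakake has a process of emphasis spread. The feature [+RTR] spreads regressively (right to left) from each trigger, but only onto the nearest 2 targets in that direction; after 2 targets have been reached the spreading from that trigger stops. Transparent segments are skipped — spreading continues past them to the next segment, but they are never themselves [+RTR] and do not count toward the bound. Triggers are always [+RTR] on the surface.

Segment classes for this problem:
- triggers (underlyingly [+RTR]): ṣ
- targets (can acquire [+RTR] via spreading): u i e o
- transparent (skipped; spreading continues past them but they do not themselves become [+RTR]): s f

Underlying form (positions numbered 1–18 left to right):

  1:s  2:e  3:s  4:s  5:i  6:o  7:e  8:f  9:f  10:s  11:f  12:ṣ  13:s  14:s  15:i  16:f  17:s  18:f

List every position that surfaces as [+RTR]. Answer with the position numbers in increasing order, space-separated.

From /ṣ/ at 12 leftward: 11 /f/ transparent; 10 /s/ transparent; 9 /f/ transparent; 8 /f/ transparent; 7 /e/ → [+RTR]; 6 /o/ → [+RTR]; bound reached.
Targets with no active source: positions 2 5 15 stay [-emphatic].

6 7 12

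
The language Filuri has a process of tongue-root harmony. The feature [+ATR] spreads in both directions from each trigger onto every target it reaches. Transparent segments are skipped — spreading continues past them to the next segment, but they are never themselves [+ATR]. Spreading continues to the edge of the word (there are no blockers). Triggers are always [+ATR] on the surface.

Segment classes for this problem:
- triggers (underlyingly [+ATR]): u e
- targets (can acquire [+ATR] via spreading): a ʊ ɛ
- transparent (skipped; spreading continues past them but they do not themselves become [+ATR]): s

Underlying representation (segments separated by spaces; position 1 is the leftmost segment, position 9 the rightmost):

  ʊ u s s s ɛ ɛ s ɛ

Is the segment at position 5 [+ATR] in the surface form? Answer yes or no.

no

From /u/ at 2 rightward: 3 /s/ transparent; 4 /s/ transparent; 5 /s/ transparent; 6 /ɛ/ → [+ATR]; 7 /ɛ/ → [+ATR]; 8 /s/ transparent; 9 /ɛ/ → [+ATR]; word edge.
From /u/ at 2 leftward: 1 /ʊ/ → [+ATR]; word edge.
[+ATR] positions on the surface: 1 2 6 7 9.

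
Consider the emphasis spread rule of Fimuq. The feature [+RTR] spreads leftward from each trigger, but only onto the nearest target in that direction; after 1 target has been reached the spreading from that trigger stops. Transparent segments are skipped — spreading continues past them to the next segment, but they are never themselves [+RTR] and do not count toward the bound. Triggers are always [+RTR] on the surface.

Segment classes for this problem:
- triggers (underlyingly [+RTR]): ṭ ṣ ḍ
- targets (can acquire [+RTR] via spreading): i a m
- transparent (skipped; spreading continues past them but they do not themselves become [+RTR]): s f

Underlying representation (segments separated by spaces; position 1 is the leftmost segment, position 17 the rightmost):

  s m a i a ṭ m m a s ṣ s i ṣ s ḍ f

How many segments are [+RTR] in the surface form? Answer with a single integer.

From /ṭ/ at 6 leftward: 5 /a/ → [+RTR]; bound reached.
From /ṣ/ at 11 leftward: 10 /s/ transparent; 9 /a/ → [+RTR]; bound reached.
From /ṣ/ at 14 leftward: 13 /i/ → [+RTR]; bound reached.
From /ḍ/ at 16 leftward: 15 /s/ transparent; 14 /ṣ/ is itself a trigger — this domain ends here.
Targets with no active source: positions 2 3 4 7 8 stay [-emphatic].
[+RTR] positions on the surface: 5 6 9 11 13 14 16.

7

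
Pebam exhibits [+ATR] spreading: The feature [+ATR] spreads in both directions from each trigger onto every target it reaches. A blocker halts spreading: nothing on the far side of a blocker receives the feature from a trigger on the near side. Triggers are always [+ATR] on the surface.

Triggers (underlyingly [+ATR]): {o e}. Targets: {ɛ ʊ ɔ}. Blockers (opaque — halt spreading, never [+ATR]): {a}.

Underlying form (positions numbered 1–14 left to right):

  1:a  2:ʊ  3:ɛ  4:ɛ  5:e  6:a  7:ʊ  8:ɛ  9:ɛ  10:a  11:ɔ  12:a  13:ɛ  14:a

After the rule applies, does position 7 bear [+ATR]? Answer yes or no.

no

From /e/ at 5 rightward: 6 /a/ blocks.
From /e/ at 5 leftward: 4 /ɛ/ → [+ATR]; 3 /ɛ/ → [+ATR]; 2 /ʊ/ → [+ATR]; 1 /a/ blocks.
Targets with no active source: positions 7 8 9 11 13 stay [-ATR].
[+ATR] positions on the surface: 2 3 4 5.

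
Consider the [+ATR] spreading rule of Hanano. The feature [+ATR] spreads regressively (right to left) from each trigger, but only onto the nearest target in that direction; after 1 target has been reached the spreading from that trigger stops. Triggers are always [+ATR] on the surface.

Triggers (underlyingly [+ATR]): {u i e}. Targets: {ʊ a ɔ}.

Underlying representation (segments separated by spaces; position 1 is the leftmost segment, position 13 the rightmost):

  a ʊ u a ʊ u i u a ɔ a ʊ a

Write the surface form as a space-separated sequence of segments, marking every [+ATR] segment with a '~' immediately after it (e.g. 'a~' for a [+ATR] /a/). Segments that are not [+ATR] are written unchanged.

a ʊ~ u~ a ʊ~ u~ i~ u~ a ɔ a ʊ a

From /u/ at 3 leftward: 2 /ʊ/ → [+ATR]; bound reached.
From /u/ at 6 leftward: 5 /ʊ/ → [+ATR]; bound reached.
From /i/ at 7 leftward: 6 /u/ is itself a trigger — this domain ends here.
From /u/ at 8 leftward: 7 /i/ is itself a trigger — this domain ends here.
Targets with no active source: positions 1 4 9 10 11 12 13 stay [-ATR].
[+ATR] positions on the surface: 2 3 5 6 7 8.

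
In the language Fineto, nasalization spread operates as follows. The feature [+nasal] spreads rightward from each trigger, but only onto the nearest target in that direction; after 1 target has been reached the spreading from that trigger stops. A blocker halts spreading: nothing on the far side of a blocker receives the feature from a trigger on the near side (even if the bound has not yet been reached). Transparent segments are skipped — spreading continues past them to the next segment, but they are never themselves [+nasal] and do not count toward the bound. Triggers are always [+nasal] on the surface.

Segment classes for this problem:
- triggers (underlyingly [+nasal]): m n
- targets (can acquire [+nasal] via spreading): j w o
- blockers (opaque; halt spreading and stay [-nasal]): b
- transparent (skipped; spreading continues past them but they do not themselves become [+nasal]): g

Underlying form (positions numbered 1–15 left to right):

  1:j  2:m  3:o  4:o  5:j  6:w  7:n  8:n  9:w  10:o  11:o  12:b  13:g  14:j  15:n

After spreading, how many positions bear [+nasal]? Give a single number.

From /m/ at 2 rightward: 3 /o/ → [+nasal]; bound reached.
From /n/ at 7 rightward: 8 /n/ is itself a trigger — this domain ends here.
From /n/ at 8 rightward: 9 /w/ → [+nasal]; bound reached.
From /n/ at 15 rightward: word edge.
Targets with no active source: positions 1 4 5 6 10 11 14 stay [-nasal].
[+nasal] positions on the surface: 2 3 7 8 9 15.

6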